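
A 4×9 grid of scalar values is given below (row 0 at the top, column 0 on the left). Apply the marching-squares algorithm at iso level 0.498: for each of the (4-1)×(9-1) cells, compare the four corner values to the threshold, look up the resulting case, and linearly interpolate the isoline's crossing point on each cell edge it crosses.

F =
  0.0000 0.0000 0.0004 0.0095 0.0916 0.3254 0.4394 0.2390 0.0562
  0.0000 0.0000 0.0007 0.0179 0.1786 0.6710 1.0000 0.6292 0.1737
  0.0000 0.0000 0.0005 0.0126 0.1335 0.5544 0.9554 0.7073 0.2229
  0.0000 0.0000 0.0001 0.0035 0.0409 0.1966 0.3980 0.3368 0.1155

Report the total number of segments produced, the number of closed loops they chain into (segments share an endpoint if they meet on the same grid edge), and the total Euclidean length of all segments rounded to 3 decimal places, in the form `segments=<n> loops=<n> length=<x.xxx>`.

cell (0,4): code 0100 → (0.499,5.000)–(1.000,4.649)
cell (0,5): code 1100 → (0.105,6.000)–(0.499,5.000)
cell (0,6): code 1100 → (0.664,7.000)–(0.105,6.000)
cell (0,7): code 1000 → (1.000,7.288)–(0.664,7.000)
cell (1,4): code 0110 → (1.000,4.649)–(2.000,4.866)
cell (1,7): code 1001 → (2.000,7.432)–(1.000,7.288)
cell (2,4): code 0010 → (2.000,4.866)–(2.158,5.000)
cell (2,5): code 0011 → (2.158,5.000)–(2.821,6.000)
cell (2,6): code 0011 → (2.821,6.000)–(2.565,7.000)
cell (2,7): code 0001 → (2.565,7.000)–(2.000,7.432)
total: 10 segments, chained into 1 closed loop(s), length Σ = 8.458944

segments=10 loops=1 length=8.459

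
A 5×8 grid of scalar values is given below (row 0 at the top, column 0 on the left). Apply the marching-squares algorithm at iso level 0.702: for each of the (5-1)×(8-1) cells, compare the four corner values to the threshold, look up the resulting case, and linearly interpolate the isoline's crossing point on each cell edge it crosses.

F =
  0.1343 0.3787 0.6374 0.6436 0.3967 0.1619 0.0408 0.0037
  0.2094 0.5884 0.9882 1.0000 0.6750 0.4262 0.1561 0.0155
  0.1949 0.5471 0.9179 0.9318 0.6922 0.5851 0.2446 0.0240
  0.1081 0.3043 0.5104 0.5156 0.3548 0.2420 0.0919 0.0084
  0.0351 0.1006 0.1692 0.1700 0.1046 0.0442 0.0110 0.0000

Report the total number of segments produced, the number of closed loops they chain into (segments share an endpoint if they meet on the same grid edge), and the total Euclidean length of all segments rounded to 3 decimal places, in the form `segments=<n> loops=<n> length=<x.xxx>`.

cell (0,1): code 0100 → (0.184,2.000)–(1.000,1.284)
cell (0,2): code 1100 → (0.164,3.000)–(0.184,2.000)
cell (0,3): code 1000 → (1.000,3.917)–(0.164,3.000)
cell (1,1): code 0110 → (1.000,1.284)–(2.000,1.418)
cell (1,3): code 1001 → (2.000,3.959)–(1.000,3.917)
cell (2,1): code 0010 → (2.000,1.418)–(2.530,2.000)
cell (2,2): code 0011 → (2.530,2.000)–(2.552,3.000)
cell (2,3): code 0001 → (2.552,3.000)–(2.000,3.959)
total: 8 segments, chained into 1 closed loop(s), length Σ = 8.230433

segments=8 loops=1 length=8.230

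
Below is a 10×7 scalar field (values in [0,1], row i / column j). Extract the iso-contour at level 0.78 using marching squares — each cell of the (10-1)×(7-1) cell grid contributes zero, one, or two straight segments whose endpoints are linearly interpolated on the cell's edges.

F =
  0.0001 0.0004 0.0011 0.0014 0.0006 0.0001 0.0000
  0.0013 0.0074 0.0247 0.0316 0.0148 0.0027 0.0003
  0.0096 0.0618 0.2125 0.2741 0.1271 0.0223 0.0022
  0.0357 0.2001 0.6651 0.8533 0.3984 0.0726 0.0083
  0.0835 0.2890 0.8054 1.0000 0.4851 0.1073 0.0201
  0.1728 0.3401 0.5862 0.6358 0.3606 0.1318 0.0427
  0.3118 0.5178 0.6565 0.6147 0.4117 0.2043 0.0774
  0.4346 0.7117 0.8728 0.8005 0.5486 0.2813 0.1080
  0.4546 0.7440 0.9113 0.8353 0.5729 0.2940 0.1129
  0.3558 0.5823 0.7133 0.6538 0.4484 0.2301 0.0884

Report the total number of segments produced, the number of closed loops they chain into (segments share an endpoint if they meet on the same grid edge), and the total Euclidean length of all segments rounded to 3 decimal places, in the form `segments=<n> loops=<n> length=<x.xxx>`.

cell (2,2): code 0100 → (2.873,3.000)–(3.000,2.611)
cell (2,3): code 1000 → (3.000,3.161)–(2.873,3.000)
cell (3,1): code 0100 → (3.819,2.000)–(4.000,1.951)
cell (3,2): code 1110 → (3.000,2.611)–(3.819,2.000)
cell (3,3): code 1001 → (4.000,3.427)–(3.000,3.161)
cell (4,1): code 0010 → (4.000,1.951)–(4.116,2.000)
cell (4,2): code 0011 → (4.116,2.000)–(4.604,3.000)
cell (4,3): code 0001 → (4.604,3.000)–(4.000,3.427)
cell (6,1): code 0100 → (6.571,2.000)–(7.000,1.424)
cell (6,2): code 1100 → (6.890,3.000)–(6.571,2.000)
cell (6,3): code 1000 → (7.000,3.081)–(6.890,3.000)
cell (7,1): code 0110 → (7.000,1.424)–(8.000,1.215)
cell (7,3): code 1001 → (8.000,3.211)–(7.000,3.081)
cell (8,1): code 0010 → (8.000,1.215)–(8.663,2.000)
cell (8,2): code 0011 → (8.663,2.000)–(8.305,3.000)
cell (8,3): code 0001 → (8.305,3.000)–(8.000,3.211)
total: 16 segments, chained into 2 closed loop(s), length Σ = 11.231934

segments=16 loops=2 length=11.232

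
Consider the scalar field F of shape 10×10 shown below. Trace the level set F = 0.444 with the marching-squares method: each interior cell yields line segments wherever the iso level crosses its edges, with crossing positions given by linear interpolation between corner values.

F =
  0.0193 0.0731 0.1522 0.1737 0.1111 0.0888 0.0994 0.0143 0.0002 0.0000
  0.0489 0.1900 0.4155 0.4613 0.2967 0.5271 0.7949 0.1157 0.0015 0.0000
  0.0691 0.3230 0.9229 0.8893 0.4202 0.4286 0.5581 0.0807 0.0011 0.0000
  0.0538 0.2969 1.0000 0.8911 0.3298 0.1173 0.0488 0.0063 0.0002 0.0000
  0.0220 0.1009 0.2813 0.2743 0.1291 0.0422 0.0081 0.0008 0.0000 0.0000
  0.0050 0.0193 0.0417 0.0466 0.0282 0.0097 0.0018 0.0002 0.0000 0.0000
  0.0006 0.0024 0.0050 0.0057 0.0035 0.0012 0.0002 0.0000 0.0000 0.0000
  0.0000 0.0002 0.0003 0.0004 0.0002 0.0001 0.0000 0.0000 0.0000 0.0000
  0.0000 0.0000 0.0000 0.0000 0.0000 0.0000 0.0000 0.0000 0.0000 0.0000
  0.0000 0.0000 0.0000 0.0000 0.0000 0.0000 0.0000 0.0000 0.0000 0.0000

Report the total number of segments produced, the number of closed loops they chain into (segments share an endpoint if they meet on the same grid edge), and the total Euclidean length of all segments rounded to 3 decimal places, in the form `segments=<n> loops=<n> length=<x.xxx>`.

segments=18 loops=2 length=14.436

cell (0,2): code 0100 → (0.940,3.000)–(1.000,2.622)
cell (0,3): code 1000 → (1.000,3.105)–(0.940,3.000)
cell (0,4): code 0100 → (0.810,5.000)–(1.000,4.639)
cell (0,5): code 1100 → (0.495,6.000)–(0.810,5.000)
cell (0,6): code 1000 → (1.000,6.517)–(0.495,6.000)
cell (1,1): code 0100 → (1.056,2.000)–(2.000,1.202)
cell (1,2): code 1110 → (1.000,2.622)–(1.056,2.000)
cell (1,3): code 1001 → (2.000,3.949)–(1.000,3.105)
cell (1,4): code 0010 → (1.000,4.639)–(1.844,5.000)
cell (1,5): code 0111 → (1.844,5.000)–(2.000,5.119)
cell (1,6): code 1001 → (2.000,6.239)–(1.000,6.517)
cell (2,1): code 0110 → (2.000,1.202)–(3.000,1.209)
cell (2,3): code 1001 → (3.000,3.797)–(2.000,3.949)
cell (2,5): code 0010 → (2.000,5.119)–(2.224,6.000)
cell (2,6): code 0001 → (2.224,6.000)–(2.000,6.239)
cell (3,1): code 0010 → (3.000,1.209)–(3.774,2.000)
cell (3,2): code 0011 → (3.774,2.000)–(3.725,3.000)
cell (3,3): code 0001 → (3.725,3.000)–(3.000,3.797)
total: 18 segments, chained into 2 closed loop(s), length Σ = 14.435789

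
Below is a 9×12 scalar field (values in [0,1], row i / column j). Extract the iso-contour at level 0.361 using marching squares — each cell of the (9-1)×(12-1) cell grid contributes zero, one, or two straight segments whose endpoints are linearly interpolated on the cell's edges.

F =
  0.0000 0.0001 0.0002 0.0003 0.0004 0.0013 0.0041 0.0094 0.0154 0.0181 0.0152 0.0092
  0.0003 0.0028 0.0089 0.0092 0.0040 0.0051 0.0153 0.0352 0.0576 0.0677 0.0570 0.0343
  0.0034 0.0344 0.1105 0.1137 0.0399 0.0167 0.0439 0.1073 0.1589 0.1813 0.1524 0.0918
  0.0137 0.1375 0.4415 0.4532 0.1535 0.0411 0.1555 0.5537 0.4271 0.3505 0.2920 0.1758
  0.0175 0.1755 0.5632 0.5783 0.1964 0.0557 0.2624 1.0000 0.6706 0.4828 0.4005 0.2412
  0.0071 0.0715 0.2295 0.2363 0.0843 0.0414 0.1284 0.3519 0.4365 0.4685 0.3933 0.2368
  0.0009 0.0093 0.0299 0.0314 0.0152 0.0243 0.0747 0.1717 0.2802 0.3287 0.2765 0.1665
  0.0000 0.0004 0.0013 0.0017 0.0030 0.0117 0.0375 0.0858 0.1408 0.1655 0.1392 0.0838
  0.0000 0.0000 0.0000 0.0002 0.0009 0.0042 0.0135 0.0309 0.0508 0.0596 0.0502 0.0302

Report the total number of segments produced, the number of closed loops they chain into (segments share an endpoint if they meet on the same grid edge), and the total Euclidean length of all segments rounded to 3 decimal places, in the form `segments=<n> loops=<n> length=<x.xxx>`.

cell (2,1): code 0100 → (2.757,2.000)–(3.000,1.735)
cell (2,2): code 1100 → (2.728,3.000)–(2.757,2.000)
cell (2,3): code 1000 → (3.000,3.308)–(2.728,3.000)
cell (2,6): code 0100 → (2.568,7.000)–(3.000,6.516)
cell (2,7): code 1100 → (2.754,8.000)–(2.568,7.000)
cell (2,8): code 1000 → (3.000,8.863)–(2.754,8.000)
cell (3,1): code 0110 → (3.000,1.735)–(4.000,1.478)
cell (3,3): code 1001 → (4.000,3.569)–(3.000,3.308)
cell (3,6): code 0110 → (3.000,6.516)–(4.000,6.134)
cell (3,8): code 1101 → (3.079,9.000)–(3.000,8.863)
cell (3,9): code 1100 → (3.636,10.000)–(3.079,9.000)
cell (3,10): code 1000 → (4.000,10.248)–(3.636,10.000)
cell (4,1): code 0010 → (4.000,1.478)–(4.606,2.000)
cell (4,2): code 0011 → (4.606,2.000)–(4.635,3.000)
cell (4,3): code 0001 → (4.635,3.000)–(4.000,3.569)
cell (4,6): code 0010 → (4.000,6.134)–(4.986,7.000)
cell (4,7): code 0111 → (4.986,7.000)–(5.000,7.108)
cell (4,10): code 1001 → (5.000,10.206)–(4.000,10.248)
cell (5,7): code 0010 → (5.000,7.108)–(5.483,8.000)
cell (5,8): code 0011 → (5.483,8.000)–(5.769,9.000)
cell (5,9): code 0011 → (5.769,9.000)–(5.277,10.000)
cell (5,10): code 0001 → (5.277,10.000)–(5.000,10.206)
total: 22 segments, chained into 2 closed loop(s), length Σ = 17.802420

segments=22 loops=2 length=17.802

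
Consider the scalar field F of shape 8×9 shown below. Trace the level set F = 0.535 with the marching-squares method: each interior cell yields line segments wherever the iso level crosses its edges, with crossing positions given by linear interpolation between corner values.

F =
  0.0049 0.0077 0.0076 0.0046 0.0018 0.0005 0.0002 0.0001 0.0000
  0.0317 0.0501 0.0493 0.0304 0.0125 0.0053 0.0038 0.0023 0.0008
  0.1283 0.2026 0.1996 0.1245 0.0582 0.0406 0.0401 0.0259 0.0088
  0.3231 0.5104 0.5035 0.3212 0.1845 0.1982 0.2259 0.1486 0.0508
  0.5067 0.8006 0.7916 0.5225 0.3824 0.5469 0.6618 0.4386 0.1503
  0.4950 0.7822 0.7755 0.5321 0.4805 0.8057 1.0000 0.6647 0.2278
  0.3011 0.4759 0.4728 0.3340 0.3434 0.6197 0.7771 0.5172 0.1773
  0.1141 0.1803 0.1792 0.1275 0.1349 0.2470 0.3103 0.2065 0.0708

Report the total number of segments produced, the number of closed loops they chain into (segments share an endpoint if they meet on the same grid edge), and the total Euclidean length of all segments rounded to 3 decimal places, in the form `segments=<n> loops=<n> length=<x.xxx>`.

cell (3,0): code 0100 → (3.085,1.000)–(4.000,0.096)
cell (3,1): code 1100 → (3.109,2.000)–(3.085,1.000)
cell (3,2): code 1000 → (4.000,2.954)–(3.109,2.000)
cell (3,4): code 0100 → (3.966,5.000)–(4.000,4.928)
cell (3,5): code 1100 → (3.709,6.000)–(3.966,5.000)
cell (3,6): code 1000 → (4.000,6.568)–(3.709,6.000)
cell (4,0): code 0110 → (4.000,0.096)–(5.000,0.139)
cell (4,2): code 1001 → (5.000,2.988)–(4.000,2.954)
cell (4,4): code 0110 → (4.000,4.928)–(5.000,4.168)
cell (4,6): code 1101 → (4.426,7.000)–(4.000,6.568)
cell (4,7): code 1000 → (5.000,7.297)–(4.426,7.000)
cell (5,0): code 0010 → (5.000,0.139)–(5.807,1.000)
cell (5,1): code 0011 → (5.807,1.000)–(5.795,2.000)
cell (5,2): code 0001 → (5.795,2.000)–(5.000,2.988)
cell (5,4): code 0110 → (5.000,4.168)–(6.000,4.693)
cell (5,6): code 1011 → (6.000,6.932)–(5.879,7.000)
cell (5,7): code 0001 → (5.879,7.000)–(5.000,7.297)
cell (6,4): code 0010 → (6.000,4.693)–(6.227,5.000)
cell (6,5): code 0011 → (6.227,5.000)–(6.519,6.000)
cell (6,6): code 0001 → (6.519,6.000)–(6.000,6.932)
total: 20 segments, chained into 2 closed loop(s), length Σ = 17.986288

segments=20 loops=2 length=17.986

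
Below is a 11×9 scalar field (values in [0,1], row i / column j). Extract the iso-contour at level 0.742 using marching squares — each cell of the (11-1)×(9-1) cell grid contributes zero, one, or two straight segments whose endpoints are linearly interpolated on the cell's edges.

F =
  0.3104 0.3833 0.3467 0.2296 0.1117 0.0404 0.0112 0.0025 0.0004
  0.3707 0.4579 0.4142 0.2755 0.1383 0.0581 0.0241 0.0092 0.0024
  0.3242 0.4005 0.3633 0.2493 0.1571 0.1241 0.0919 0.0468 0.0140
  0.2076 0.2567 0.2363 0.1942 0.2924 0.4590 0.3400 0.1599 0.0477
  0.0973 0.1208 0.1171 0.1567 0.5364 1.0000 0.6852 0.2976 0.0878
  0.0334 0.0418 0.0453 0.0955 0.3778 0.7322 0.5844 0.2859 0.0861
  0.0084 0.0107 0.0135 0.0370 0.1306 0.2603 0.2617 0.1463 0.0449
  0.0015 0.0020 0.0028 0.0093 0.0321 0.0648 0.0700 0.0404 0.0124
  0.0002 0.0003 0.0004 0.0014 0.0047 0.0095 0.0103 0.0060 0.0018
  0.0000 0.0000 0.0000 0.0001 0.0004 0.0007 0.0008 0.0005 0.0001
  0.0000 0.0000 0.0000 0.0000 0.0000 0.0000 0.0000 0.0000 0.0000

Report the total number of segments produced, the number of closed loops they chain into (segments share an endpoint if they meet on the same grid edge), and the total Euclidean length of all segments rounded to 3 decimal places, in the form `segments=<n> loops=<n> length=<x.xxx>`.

cell (3,4): code 0100 → (3.523,5.000)–(4.000,4.443)
cell (3,5): code 1000 → (4.000,5.820)–(3.523,5.000)
cell (4,4): code 0010 → (4.000,4.443)–(4.963,5.000)
cell (4,5): code 0001 → (4.963,5.000)–(4.000,5.820)
total: 4 segments, chained into 1 closed loop(s), length Σ = 4.058555

segments=4 loops=1 length=4.059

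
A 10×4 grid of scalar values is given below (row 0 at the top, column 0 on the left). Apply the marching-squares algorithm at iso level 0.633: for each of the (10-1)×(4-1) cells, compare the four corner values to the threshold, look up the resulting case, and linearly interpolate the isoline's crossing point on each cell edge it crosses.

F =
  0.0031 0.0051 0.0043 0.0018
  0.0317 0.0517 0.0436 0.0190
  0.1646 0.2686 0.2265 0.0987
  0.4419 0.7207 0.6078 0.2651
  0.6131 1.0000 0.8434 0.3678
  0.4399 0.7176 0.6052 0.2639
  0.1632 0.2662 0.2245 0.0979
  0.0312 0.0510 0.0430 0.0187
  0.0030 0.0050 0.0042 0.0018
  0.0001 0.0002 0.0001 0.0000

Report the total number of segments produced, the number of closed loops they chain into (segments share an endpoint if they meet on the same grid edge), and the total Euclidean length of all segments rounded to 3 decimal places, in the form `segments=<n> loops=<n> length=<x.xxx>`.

cell (2,0): code 0100 → (2.806,1.000)–(3.000,0.685)
cell (2,1): code 1000 → (3.000,1.777)–(2.806,1.000)
cell (3,0): code 0110 → (3.000,0.685)–(4.000,0.051)
cell (3,1): code 1101 → (3.107,2.000)–(3.000,1.777)
cell (3,2): code 1000 → (4.000,2.442)–(3.107,2.000)
cell (4,0): code 0110 → (4.000,0.051)–(5.000,0.695)
cell (4,1): code 1011 → (5.000,1.753)–(4.883,2.000)
cell (4,2): code 0001 → (4.883,2.000)–(4.000,2.442)
cell (5,0): code 0010 → (5.000,0.695)–(5.187,1.000)
cell (5,1): code 0001 → (5.187,1.000)–(5.000,1.753)
total: 10 segments, chained into 1 closed loop(s), length Σ = 7.182457

segments=10 loops=1 length=7.182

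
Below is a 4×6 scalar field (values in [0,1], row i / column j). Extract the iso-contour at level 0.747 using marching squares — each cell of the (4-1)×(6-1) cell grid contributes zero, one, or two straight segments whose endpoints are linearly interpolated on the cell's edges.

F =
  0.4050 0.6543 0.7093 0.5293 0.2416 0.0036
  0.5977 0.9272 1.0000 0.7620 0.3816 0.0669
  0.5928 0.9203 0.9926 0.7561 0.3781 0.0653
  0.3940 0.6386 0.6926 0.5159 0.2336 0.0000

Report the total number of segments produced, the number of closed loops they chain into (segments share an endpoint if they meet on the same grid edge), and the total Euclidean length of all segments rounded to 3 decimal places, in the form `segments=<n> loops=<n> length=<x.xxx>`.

cell (0,0): code 0100 → (0.340,1.000)–(1.000,0.453)
cell (0,1): code 1100 → (0.130,2.000)–(0.340,1.000)
cell (0,2): code 1100 → (0.936,3.000)–(0.130,2.000)
cell (0,3): code 1000 → (1.000,3.039)–(0.936,3.000)
cell (1,0): code 0110 → (1.000,0.453)–(2.000,0.471)
cell (1,3): code 1001 → (2.000,3.024)–(1.000,3.039)
cell (2,0): code 0010 → (2.000,0.471)–(2.615,1.000)
cell (2,1): code 0011 → (2.615,1.000)–(2.819,2.000)
cell (2,2): code 0011 → (2.819,2.000)–(2.038,3.000)
cell (2,3): code 0001 → (2.038,3.000)–(2.000,3.024)
total: 10 segments, chained into 1 closed loop(s), length Σ = 8.384872

segments=10 loops=1 length=8.385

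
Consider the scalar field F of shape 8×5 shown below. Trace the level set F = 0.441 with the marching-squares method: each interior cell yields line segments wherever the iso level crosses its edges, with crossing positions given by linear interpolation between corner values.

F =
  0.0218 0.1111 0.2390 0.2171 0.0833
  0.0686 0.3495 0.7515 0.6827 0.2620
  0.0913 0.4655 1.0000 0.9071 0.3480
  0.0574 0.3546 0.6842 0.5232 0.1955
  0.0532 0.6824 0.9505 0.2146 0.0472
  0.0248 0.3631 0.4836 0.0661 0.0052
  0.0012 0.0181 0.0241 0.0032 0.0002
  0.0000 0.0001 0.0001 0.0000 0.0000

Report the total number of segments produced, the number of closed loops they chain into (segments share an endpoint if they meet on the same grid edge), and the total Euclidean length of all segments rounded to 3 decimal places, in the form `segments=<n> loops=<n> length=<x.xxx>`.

segments=18 loops=1 length=12.612

cell (0,1): code 0100 → (0.394,2.000)–(1.000,1.228)
cell (0,2): code 1100 → (0.481,3.000)–(0.394,2.000)
cell (0,3): code 1000 → (1.000,3.575)–(0.481,3.000)
cell (1,0): code 0100 → (1.789,1.000)–(2.000,0.935)
cell (1,1): code 1110 → (1.000,1.228)–(1.789,1.000)
cell (1,3): code 1001 → (2.000,3.834)–(1.000,3.575)
cell (2,0): code 0010 → (2.000,0.935)–(2.221,1.000)
cell (2,1): code 0111 → (2.221,1.000)–(3.000,1.262)
cell (2,3): code 1001 → (3.000,3.251)–(2.000,3.834)
cell (3,0): code 0100 → (3.264,1.000)–(4.000,0.616)
cell (3,1): code 1110 → (3.000,1.262)–(3.264,1.000)
cell (3,2): code 1011 → (4.000,2.692)–(3.266,3.000)
cell (3,3): code 0001 → (3.266,3.000)–(3.000,3.251)
cell (4,0): code 0010 → (4.000,0.616)–(4.756,1.000)
cell (4,1): code 0111 → (4.756,1.000)–(5.000,1.646)
cell (4,2): code 1001 → (5.000,2.102)–(4.000,2.692)
cell (5,1): code 0010 → (5.000,1.646)–(5.093,2.000)
cell (5,2): code 0001 → (5.093,2.000)–(5.000,2.102)
total: 18 segments, chained into 1 closed loop(s), length Σ = 12.611594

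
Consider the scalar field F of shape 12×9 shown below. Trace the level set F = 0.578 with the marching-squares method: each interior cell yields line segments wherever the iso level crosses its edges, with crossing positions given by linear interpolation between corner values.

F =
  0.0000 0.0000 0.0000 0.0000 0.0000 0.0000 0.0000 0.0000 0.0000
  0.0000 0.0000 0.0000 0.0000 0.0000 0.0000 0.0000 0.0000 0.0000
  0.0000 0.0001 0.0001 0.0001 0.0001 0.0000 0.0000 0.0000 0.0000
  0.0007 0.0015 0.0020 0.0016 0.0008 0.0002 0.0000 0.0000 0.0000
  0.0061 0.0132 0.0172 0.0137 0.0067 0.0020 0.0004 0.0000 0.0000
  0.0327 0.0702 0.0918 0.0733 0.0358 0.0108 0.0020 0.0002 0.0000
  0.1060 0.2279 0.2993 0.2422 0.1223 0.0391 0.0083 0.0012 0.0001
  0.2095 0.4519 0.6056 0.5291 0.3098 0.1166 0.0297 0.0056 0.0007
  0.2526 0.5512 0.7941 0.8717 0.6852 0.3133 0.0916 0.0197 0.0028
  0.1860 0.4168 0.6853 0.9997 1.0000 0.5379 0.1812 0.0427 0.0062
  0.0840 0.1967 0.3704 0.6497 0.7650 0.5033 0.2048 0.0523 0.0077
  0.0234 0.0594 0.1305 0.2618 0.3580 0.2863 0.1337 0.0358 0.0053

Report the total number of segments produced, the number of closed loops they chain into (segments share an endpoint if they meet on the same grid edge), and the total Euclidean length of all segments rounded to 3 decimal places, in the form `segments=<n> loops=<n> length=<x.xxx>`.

segments=14 loops=1 length=11.046

cell (6,1): code 0100 → (6.910,2.000)–(7.000,1.820)
cell (6,2): code 1000 → (7.000,2.361)–(6.910,2.000)
cell (7,1): code 0110 → (7.000,1.820)–(8.000,1.110)
cell (7,2): code 1101 → (7.143,3.000)–(7.000,2.361)
cell (7,3): code 1100 → (7.714,4.000)–(7.143,3.000)
cell (7,4): code 1000 → (8.000,4.288)–(7.714,4.000)
cell (8,1): code 0110 → (8.000,1.110)–(9.000,1.600)
cell (8,4): code 1001 → (9.000,4.913)–(8.000,4.288)
cell (9,1): code 0010 → (9.000,1.600)–(9.341,2.000)
cell (9,2): code 0111 → (9.341,2.000)–(10.000,2.743)
cell (9,4): code 1001 → (10.000,4.715)–(9.000,4.913)
cell (10,2): code 0010 → (10.000,2.743)–(10.185,3.000)
cell (10,3): code 0011 → (10.185,3.000)–(10.459,4.000)
cell (10,4): code 0001 → (10.459,4.000)–(10.000,4.715)
total: 14 segments, chained into 1 closed loop(s), length Σ = 11.045823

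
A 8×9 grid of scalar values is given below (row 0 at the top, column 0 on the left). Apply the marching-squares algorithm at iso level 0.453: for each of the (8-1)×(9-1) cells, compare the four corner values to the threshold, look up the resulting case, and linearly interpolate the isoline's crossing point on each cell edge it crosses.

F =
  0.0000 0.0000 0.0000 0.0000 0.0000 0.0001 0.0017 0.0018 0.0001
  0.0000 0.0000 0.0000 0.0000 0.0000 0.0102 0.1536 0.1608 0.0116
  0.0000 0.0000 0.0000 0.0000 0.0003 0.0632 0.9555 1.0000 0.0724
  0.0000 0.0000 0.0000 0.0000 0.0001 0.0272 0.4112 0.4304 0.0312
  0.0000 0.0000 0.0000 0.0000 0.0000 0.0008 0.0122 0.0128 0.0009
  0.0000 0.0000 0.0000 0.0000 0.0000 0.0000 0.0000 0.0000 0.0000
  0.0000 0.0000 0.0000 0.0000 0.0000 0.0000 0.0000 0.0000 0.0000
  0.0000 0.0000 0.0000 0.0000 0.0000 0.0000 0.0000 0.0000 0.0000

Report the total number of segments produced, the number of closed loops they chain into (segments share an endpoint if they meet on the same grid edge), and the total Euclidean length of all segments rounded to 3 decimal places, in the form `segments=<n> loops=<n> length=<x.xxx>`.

segments=6 loops=1 length=5.931

cell (1,5): code 0100 → (1.373,6.000)–(2.000,5.437)
cell (1,6): code 1100 → (1.348,7.000)–(1.373,6.000)
cell (1,7): code 1000 → (2.000,7.590)–(1.348,7.000)
cell (2,5): code 0010 → (2.000,5.437)–(2.923,6.000)
cell (2,6): code 0011 → (2.923,6.000)–(2.960,7.000)
cell (2,7): code 0001 → (2.960,7.000)–(2.000,7.590)
total: 6 segments, chained into 1 closed loop(s), length Σ = 5.930818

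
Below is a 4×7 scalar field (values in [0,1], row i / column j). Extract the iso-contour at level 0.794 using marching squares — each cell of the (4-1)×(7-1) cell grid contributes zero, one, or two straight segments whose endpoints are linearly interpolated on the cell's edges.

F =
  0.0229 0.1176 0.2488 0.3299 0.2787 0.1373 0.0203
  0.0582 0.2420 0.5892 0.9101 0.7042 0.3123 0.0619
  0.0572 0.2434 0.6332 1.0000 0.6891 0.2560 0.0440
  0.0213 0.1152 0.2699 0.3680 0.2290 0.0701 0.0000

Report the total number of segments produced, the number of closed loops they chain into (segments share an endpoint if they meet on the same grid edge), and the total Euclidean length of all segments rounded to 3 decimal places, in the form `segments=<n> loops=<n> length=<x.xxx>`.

cell (0,2): code 0100 → (0.800,3.000)–(1.000,2.638)
cell (0,3): code 1000 → (1.000,3.564)–(0.800,3.000)
cell (1,2): code 0110 → (1.000,2.638)–(2.000,2.438)
cell (1,3): code 1001 → (2.000,3.663)–(1.000,3.564)
cell (2,2): code 0010 → (2.000,2.438)–(2.326,3.000)
cell (2,3): code 0001 → (2.326,3.000)–(2.000,3.663)
total: 6 segments, chained into 1 closed loop(s), length Σ = 4.424168

segments=6 loops=1 length=4.424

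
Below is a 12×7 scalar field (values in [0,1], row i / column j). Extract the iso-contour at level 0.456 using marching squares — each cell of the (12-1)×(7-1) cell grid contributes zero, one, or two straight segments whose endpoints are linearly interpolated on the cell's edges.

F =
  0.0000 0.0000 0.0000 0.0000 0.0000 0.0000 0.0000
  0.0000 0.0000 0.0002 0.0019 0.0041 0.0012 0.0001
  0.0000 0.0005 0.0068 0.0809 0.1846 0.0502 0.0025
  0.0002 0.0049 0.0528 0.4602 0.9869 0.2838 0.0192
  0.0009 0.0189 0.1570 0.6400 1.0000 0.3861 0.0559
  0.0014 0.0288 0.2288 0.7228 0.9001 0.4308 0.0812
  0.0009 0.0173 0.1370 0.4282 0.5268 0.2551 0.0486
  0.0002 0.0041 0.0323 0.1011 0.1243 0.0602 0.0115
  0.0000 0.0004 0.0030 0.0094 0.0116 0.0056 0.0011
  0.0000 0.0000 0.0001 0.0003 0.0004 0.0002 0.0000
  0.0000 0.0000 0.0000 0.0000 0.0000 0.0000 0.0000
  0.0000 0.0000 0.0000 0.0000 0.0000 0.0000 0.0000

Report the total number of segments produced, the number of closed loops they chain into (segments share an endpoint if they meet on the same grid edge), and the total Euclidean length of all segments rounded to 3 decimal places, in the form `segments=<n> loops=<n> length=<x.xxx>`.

cell (2,2): code 0100 → (2.989,3.000)–(3.000,2.990)
cell (2,3): code 1100 → (2.338,4.000)–(2.989,3.000)
cell (2,4): code 1000 → (3.000,4.755)–(2.338,4.000)
cell (3,2): code 0110 → (3.000,2.990)–(4.000,2.619)
cell (3,4): code 1001 → (4.000,4.886)–(3.000,4.755)
cell (4,2): code 0110 → (4.000,2.619)–(5.000,2.460)
cell (4,4): code 1001 → (5.000,4.946)–(4.000,4.886)
cell (5,2): code 0010 → (5.000,2.460)–(5.906,3.000)
cell (5,3): code 0111 → (5.906,3.000)–(6.000,3.282)
cell (5,4): code 1001 → (6.000,4.261)–(5.000,4.946)
cell (6,3): code 0010 → (6.000,3.282)–(6.176,4.000)
cell (6,4): code 0001 → (6.176,4.000)–(6.000,4.261)
total: 12 segments, chained into 1 closed loop(s), length Σ = 9.919566

segments=12 loops=1 length=9.920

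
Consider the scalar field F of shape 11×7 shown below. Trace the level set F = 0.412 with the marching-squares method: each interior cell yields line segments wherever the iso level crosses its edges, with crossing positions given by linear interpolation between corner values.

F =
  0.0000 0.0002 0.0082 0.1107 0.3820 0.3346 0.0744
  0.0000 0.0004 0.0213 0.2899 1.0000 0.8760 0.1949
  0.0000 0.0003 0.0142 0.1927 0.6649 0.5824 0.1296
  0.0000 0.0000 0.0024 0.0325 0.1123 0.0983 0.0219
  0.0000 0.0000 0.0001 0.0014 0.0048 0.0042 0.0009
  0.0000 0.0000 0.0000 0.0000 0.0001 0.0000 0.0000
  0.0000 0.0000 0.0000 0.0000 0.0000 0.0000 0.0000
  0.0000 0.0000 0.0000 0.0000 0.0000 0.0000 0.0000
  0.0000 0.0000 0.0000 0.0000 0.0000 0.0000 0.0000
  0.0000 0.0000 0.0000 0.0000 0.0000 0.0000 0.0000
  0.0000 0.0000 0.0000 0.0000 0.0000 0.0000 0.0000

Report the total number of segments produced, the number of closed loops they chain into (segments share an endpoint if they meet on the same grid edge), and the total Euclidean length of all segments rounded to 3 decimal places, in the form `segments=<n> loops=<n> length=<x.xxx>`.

segments=8 loops=1 length=7.673

cell (0,3): code 0100 → (0.049,4.000)–(1.000,3.172)
cell (0,4): code 1100 → (0.143,5.000)–(0.049,4.000)
cell (0,5): code 1000 → (1.000,5.681)–(0.143,5.000)
cell (1,3): code 0110 → (1.000,3.172)–(2.000,3.464)
cell (1,5): code 1001 → (2.000,5.376)–(1.000,5.681)
cell (2,3): code 0010 → (2.000,3.464)–(2.458,4.000)
cell (2,4): code 0011 → (2.458,4.000)–(2.352,5.000)
cell (2,5): code 0001 → (2.352,5.000)–(2.000,5.376)
total: 8 segments, chained into 1 closed loop(s), length Σ = 7.673268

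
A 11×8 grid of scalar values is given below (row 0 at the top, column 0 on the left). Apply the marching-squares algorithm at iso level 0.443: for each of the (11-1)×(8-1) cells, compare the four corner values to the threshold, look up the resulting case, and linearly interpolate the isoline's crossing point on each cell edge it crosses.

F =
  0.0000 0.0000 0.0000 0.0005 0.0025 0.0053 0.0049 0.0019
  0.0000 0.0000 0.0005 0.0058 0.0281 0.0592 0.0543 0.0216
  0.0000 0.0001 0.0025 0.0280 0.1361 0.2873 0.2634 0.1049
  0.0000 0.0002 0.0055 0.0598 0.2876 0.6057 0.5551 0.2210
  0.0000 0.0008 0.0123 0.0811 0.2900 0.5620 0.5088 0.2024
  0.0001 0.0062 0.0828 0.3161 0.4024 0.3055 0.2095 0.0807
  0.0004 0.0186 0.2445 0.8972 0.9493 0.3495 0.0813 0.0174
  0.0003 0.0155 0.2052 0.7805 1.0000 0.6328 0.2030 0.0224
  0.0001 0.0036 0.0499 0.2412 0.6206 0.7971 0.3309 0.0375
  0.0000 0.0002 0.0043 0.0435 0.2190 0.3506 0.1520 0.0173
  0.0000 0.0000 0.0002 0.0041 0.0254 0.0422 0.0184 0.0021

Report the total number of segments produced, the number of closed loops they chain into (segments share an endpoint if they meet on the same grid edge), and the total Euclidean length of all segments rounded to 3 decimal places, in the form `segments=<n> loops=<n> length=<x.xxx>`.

segments=20 loops=2 length=17.068

cell (2,4): code 0100 → (2.489,5.000)–(3.000,4.489)
cell (2,5): code 1100 → (2.616,6.000)–(2.489,5.000)
cell (2,6): code 1000 → (3.000,6.336)–(2.616,6.000)
cell (3,4): code 0110 → (3.000,4.489)–(4.000,4.562)
cell (3,6): code 1001 → (4.000,6.215)–(3.000,6.336)
cell (4,4): code 0010 → (4.000,4.562)–(4.464,5.000)
cell (4,5): code 0011 → (4.464,5.000)–(4.220,6.000)
cell (4,6): code 0001 → (4.220,6.000)–(4.000,6.215)
cell (5,2): code 0100 → (5.218,3.000)–(6.000,2.304)
cell (5,3): code 1100 → (5.074,4.000)–(5.218,3.000)
cell (5,4): code 1000 → (6.000,4.844)–(5.074,4.000)
cell (6,2): code 0110 → (6.000,2.304)–(7.000,2.413)
cell (6,4): code 1101 → (6.330,5.000)–(6.000,4.844)
cell (6,5): code 1000 → (7.000,5.442)–(6.330,5.000)
cell (7,2): code 0010 → (7.000,2.413)–(7.626,3.000)
cell (7,3): code 0111 → (7.626,3.000)–(8.000,3.532)
cell (7,5): code 1001 → (8.000,5.760)–(7.000,5.442)
cell (8,3): code 0010 → (8.000,3.532)–(8.442,4.000)
cell (8,4): code 0011 → (8.442,4.000)–(8.793,5.000)
cell (8,5): code 0001 → (8.793,5.000)–(8.000,5.760)
total: 20 segments, chained into 2 closed loop(s), length Σ = 17.067822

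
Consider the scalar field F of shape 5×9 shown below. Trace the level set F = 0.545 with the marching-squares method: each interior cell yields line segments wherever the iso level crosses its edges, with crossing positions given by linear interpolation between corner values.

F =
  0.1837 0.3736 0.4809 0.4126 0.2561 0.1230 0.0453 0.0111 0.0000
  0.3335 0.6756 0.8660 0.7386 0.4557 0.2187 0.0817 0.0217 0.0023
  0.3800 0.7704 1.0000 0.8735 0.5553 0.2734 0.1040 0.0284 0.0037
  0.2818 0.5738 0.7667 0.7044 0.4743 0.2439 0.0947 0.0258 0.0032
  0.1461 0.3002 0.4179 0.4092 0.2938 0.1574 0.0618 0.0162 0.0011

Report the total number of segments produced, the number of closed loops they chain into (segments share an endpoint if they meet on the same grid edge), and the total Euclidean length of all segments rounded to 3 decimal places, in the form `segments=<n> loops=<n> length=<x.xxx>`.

segments=14 loops=1 length=10.993

cell (0,0): code 0100 → (0.568,1.000)–(1.000,0.618)
cell (0,1): code 1100 → (0.166,2.000)–(0.568,1.000)
cell (0,2): code 1100 → (0.406,3.000)–(0.166,2.000)
cell (0,3): code 1000 → (1.000,3.684)–(0.406,3.000)
cell (1,0): code 0110 → (1.000,0.618)–(2.000,0.423)
cell (1,3): code 1101 → (1.897,4.000)–(1.000,3.684)
cell (1,4): code 1000 → (2.000,4.037)–(1.897,4.000)
cell (2,0): code 0110 → (2.000,0.423)–(3.000,0.901)
cell (2,3): code 1011 → (3.000,3.693)–(2.127,4.000)
cell (2,4): code 0001 → (2.127,4.000)–(2.000,4.037)
cell (3,0): code 0010 → (3.000,0.901)–(3.105,1.000)
cell (3,1): code 0011 → (3.105,1.000)–(3.636,2.000)
cell (3,2): code 0011 → (3.636,2.000)–(3.540,3.000)
cell (3,3): code 0001 → (3.540,3.000)–(3.000,3.693)
total: 14 segments, chained into 1 closed loop(s), length Σ = 10.993264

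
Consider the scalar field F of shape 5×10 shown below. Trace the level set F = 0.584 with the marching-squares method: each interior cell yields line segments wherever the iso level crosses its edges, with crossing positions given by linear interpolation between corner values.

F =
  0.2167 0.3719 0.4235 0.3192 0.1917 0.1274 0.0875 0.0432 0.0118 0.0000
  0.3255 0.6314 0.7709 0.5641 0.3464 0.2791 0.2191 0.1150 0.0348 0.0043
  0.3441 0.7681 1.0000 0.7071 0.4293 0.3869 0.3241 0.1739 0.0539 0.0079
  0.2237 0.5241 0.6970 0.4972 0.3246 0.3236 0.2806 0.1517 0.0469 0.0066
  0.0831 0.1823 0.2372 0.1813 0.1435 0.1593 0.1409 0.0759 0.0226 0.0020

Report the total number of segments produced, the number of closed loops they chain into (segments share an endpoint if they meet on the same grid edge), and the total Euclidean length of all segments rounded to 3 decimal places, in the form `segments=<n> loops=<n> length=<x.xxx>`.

cell (0,0): code 0100 → (0.817,1.000)–(1.000,0.845)
cell (0,1): code 1100 → (0.462,2.000)–(0.817,1.000)
cell (0,2): code 1000 → (1.000,2.904)–(0.462,2.000)
cell (1,0): code 0110 → (1.000,0.845)–(2.000,0.566)
cell (1,2): code 1101 → (1.139,3.000)–(1.000,2.904)
cell (1,3): code 1000 → (2.000,3.443)–(1.139,3.000)
cell (2,0): code 0010 → (2.000,0.566)–(2.755,1.000)
cell (2,1): code 0111 → (2.755,1.000)–(3.000,1.346)
cell (2,2): code 1011 → (3.000,2.566)–(2.586,3.000)
cell (2,3): code 0001 → (2.586,3.000)–(2.000,3.443)
cell (3,1): code 0010 → (3.000,1.346)–(3.246,2.000)
cell (3,2): code 0001 → (3.246,2.000)–(3.000,2.566)
total: 12 segments, chained into 1 closed loop(s), length Σ = 8.473069

segments=12 loops=1 length=8.473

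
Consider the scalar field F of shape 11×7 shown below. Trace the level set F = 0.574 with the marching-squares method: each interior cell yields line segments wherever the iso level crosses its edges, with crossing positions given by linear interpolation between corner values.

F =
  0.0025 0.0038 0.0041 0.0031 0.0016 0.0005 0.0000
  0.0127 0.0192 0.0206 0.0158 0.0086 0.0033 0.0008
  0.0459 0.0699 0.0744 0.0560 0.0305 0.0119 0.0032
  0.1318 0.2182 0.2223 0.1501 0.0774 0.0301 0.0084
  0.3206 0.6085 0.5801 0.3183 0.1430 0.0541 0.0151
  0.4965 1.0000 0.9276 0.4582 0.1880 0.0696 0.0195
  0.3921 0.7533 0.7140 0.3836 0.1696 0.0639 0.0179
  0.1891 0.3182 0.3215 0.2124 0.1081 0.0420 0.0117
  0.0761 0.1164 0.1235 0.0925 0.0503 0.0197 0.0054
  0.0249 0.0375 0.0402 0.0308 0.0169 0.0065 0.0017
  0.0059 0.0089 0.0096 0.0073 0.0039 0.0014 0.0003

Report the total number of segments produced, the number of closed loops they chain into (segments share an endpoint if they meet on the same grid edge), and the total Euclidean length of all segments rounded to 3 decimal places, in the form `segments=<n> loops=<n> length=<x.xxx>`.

cell (3,0): code 0100 → (3.912,1.000)–(4.000,0.880)
cell (3,1): code 1100 → (3.983,2.000)–(3.912,1.000)
cell (3,2): code 1000 → (4.000,2.023)–(3.983,2.000)
cell (4,0): code 0110 → (4.000,0.880)–(5.000,0.154)
cell (4,2): code 1001 → (5.000,2.753)–(4.000,2.023)
cell (5,0): code 0110 → (5.000,0.154)–(6.000,0.504)
cell (5,2): code 1001 → (6.000,2.424)–(5.000,2.753)
cell (6,0): code 0010 → (6.000,0.504)–(6.412,1.000)
cell (6,1): code 0011 → (6.412,1.000)–(6.357,2.000)
cell (6,2): code 0001 → (6.357,2.000)–(6.000,2.424)
total: 10 segments, chained into 1 closed loop(s), length Σ = 7.967165

segments=10 loops=1 length=7.967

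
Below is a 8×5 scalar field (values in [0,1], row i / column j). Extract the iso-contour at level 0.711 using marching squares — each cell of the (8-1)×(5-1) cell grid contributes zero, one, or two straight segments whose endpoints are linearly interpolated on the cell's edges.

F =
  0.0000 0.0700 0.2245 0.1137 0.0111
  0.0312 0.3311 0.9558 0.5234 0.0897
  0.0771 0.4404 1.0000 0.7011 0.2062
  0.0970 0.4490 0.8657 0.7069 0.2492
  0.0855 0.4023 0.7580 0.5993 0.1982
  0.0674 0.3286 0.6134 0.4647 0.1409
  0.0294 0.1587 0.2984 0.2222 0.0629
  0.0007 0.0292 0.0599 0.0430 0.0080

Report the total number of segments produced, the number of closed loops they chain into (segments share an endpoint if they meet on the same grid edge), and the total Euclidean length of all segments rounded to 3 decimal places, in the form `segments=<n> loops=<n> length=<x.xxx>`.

cell (0,1): code 0100 → (0.665,2.000)–(1.000,1.608)
cell (0,2): code 1000 → (1.000,2.566)–(0.665,2.000)
cell (1,1): code 0110 → (1.000,1.608)–(2.000,1.484)
cell (1,2): code 1001 → (2.000,2.967)–(1.000,2.566)
cell (2,1): code 0110 → (2.000,1.484)–(3.000,1.629)
cell (2,2): code 1001 → (3.000,2.974)–(2.000,2.967)
cell (3,1): code 0110 → (3.000,1.629)–(4.000,1.868)
cell (3,2): code 1001 → (4.000,2.296)–(3.000,2.974)
cell (4,1): code 0010 → (4.000,1.868)–(4.325,2.000)
cell (4,2): code 0001 → (4.325,2.000)–(4.000,2.296)
total: 10 segments, chained into 1 closed loop(s), length Σ = 8.295596

segments=10 loops=1 length=8.296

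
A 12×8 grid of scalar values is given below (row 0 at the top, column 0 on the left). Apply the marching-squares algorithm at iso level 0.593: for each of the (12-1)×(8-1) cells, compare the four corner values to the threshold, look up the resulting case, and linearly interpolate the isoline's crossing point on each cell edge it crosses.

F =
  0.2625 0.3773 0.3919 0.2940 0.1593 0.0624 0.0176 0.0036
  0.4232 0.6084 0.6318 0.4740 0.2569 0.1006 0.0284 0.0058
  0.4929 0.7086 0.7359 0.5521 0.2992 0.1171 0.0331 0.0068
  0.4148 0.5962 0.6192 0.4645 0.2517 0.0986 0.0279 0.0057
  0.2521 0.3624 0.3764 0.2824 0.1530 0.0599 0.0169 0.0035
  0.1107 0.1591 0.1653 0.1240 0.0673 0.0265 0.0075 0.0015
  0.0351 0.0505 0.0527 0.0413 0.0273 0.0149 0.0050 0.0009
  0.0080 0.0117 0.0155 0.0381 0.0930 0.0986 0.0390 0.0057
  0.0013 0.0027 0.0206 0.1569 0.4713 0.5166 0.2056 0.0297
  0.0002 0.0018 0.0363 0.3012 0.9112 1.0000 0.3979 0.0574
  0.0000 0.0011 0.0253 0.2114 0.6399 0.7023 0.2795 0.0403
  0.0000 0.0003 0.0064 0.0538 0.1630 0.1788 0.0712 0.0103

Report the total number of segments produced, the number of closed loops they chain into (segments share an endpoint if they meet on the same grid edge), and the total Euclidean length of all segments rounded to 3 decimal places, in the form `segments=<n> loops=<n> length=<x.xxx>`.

segments=18 loops=2 length=13.789

cell (0,0): code 0100 → (0.933,1.000)–(1.000,0.917)
cell (0,1): code 1100 → (0.838,2.000)–(0.933,1.000)
cell (0,2): code 1000 → (1.000,2.246)–(0.838,2.000)
cell (1,0): code 0110 → (1.000,0.917)–(2.000,0.464)
cell (1,2): code 1001 → (2.000,2.777)–(1.000,2.246)
cell (2,0): code 0110 → (2.000,0.464)–(3.000,0.982)
cell (2,2): code 1001 → (3.000,2.169)–(2.000,2.777)
cell (3,0): code 0010 → (3.000,0.982)–(3.014,1.000)
cell (3,1): code 0011 → (3.014,1.000)–(3.108,2.000)
cell (3,2): code 0001 → (3.108,2.000)–(3.000,2.169)
cell (8,3): code 0100 → (8.277,4.000)–(9.000,3.478)
cell (8,4): code 1100 → (8.158,5.000)–(8.277,4.000)
cell (8,5): code 1000 → (9.000,5.676)–(8.158,5.000)
cell (9,3): code 0110 → (9.000,3.478)–(10.000,3.891)
cell (9,5): code 1001 → (10.000,5.259)–(9.000,5.676)
cell (10,3): code 0010 → (10.000,3.891)–(10.098,4.000)
cell (10,4): code 0011 → (10.098,4.000)–(10.209,5.000)
cell (10,5): code 0001 → (10.209,5.000)–(10.000,5.259)
total: 18 segments, chained into 2 closed loop(s), length Σ = 13.789243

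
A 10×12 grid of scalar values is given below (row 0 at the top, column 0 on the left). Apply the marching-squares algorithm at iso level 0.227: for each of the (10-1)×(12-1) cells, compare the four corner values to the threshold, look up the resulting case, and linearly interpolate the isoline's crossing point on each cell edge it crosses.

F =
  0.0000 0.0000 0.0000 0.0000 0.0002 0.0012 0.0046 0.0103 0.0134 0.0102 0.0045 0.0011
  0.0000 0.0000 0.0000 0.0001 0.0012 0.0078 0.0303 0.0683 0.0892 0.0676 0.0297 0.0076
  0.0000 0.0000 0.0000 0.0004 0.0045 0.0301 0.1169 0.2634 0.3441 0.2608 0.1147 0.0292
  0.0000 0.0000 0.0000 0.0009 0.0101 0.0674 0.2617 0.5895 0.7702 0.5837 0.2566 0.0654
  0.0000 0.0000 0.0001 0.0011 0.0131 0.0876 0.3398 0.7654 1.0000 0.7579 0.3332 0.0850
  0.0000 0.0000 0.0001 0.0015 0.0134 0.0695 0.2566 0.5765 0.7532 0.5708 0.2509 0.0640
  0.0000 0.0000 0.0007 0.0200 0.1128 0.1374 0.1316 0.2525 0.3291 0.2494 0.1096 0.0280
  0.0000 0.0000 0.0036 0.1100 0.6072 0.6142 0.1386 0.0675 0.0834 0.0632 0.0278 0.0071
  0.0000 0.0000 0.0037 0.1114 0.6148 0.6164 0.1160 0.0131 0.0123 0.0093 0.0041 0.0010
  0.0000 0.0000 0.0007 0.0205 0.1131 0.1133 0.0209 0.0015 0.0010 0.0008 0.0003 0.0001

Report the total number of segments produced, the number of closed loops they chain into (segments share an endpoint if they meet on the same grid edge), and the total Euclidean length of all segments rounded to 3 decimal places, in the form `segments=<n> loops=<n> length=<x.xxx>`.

cell (1,6): code 0100 → (1.813,7.000)–(2.000,6.752)
cell (1,7): code 1100 → (1.541,8.000)–(1.813,7.000)
cell (1,8): code 1100 → (1.825,9.000)–(1.541,8.000)
cell (1,9): code 1000 → (2.000,9.231)–(1.825,9.000)
cell (2,5): code 0100 → (2.760,6.000)–(3.000,5.821)
cell (2,6): code 1110 → (2.000,6.752)–(2.760,6.000)
cell (2,9): code 1101 → (2.791,10.000)–(2.000,9.231)
cell (2,10): code 1000 → (3.000,10.155)–(2.791,10.000)
cell (3,5): code 0110 → (3.000,5.821)–(4.000,5.553)
cell (3,10): code 1001 → (4.000,10.428)–(3.000,10.155)
cell (4,5): code 0110 → (4.000,5.553)–(5.000,5.842)
cell (4,10): code 1001 → (5.000,10.128)–(4.000,10.428)
cell (5,5): code 0010 → (5.000,5.842)–(5.237,6.000)
cell (5,6): code 0111 → (5.237,6.000)–(6.000,6.789)
cell (5,9): code 1011 → (6.000,9.160)–(5.169,10.000)
cell (5,10): code 0001 → (5.169,10.000)–(5.000,10.128)
cell (6,3): code 0100 → (6.231,4.000)–(7.000,3.235)
cell (6,4): code 1100 → (6.188,5.000)–(6.231,4.000)
cell (6,5): code 1000 → (7.000,5.814)–(6.188,5.000)
cell (6,6): code 0010 → (6.000,6.789)–(6.138,7.000)
cell (6,7): code 0011 → (6.138,7.000)–(6.416,8.000)
cell (6,8): code 0011 → (6.416,8.000)–(6.120,9.000)
cell (6,9): code 0001 → (6.120,9.000)–(6.000,9.160)
cell (7,3): code 0110 → (7.000,3.235)–(8.000,3.230)
cell (7,5): code 1001 → (8.000,5.778)–(7.000,5.814)
cell (8,3): code 0010 → (8.000,3.230)–(8.773,4.000)
cell (8,4): code 0011 → (8.773,4.000)–(8.774,5.000)
cell (8,5): code 0001 → (8.774,5.000)–(8.000,5.778)
total: 28 segments, chained into 2 closed loop(s), length Σ = 23.298632

segments=28 loops=2 length=23.299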